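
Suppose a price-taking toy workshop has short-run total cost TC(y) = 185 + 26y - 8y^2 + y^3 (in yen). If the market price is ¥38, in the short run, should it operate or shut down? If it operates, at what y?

From TC, MC = TC'(y) = 26 - 16y + 3y^2 and AVC = VC/y = 26 - 8y + y^2.
AVC is minimized where dAVC/dy = -8 + 2y = 0, at y = 4; min AVC = 26 - 8·4 + 4^2 = ¥10.
Since P = ¥38 ≥ min AVC = ¥10, price covers variable cost and the firm should produce.
Set P = MC: 38 = 26 - 16y + 3y^2 → -12 - 16y + 3y^2 = 0. The roots are y = -2/3 and y = 6; the profit-maximizing output is on the rising part of MC, so y* = 6.
Check: AVC at y = 6 is ¥14 ≤ P, so revenue covers variable cost.
Profit = P·y − TC = 38·6 − 269 = -¥41, a loss, but smaller than the ¥185 fixed cost the firm would lose by shutting down.

Produce at y = 6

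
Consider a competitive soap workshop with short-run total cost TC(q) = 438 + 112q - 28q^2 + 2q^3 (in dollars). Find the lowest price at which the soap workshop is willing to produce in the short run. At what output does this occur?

$14 per unit, at q = 7

Short-run supply begins at min AVC. From VC = 112q - 28q^2 + 2q^3, AVC = 112 - 28q + 2q^2.
At the minimum of AVC, MC = AVC. MC = 112 - 56q + 6q^2; setting MC = AVC gives 4q^2 - 28q = 0, so q = 7. min AVC = 14.
So the shutdown price is $14.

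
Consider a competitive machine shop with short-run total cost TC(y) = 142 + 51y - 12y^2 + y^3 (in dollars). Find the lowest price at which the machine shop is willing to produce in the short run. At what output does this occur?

The firm shuts down when price falls below the minimum of average variable cost. AVC = VC/y = 51 - 12y + y^2.
At the minimum of AVC, MC = AVC. MC = 51 - 24y + 3y^2; setting MC = AVC gives 2y^2 - 12y = 0, so y = 6. min AVC = 15.
The firm shuts down for any P below $15.

$15 per unit, at y = 6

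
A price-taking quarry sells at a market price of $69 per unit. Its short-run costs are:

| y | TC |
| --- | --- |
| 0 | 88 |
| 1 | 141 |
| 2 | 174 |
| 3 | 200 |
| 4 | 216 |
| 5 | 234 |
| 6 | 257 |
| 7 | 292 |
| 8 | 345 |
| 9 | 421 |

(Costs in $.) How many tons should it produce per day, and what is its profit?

y = 8; profit = $207

Compute π = P·y − TC at each output: y=0: -88; y=1: -72; y=2: -36; y=3: 7; y=4: 60; y=5: 111; y=6: 157; y=7: 191; y=8: 207; y=9: 200.
Profit is maximized at y = 8. AVC there is 257/8 = $32.12 ≤ P, so producing beats shutting down (which would give -$88).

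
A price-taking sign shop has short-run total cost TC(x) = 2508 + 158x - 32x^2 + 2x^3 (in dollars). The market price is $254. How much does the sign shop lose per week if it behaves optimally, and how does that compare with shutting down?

AVC = 158 - 32x + 2x^2; min AVC = $30 at x = 8. Since P = $254 ≥ min AVC, the firm produces.
With MC = 158 - 64x + 6x^2, P = MC on the upward-sloping part at x* = 12.
TR = 254·12 = 3048. TC = 2508 + 744 = 3252. Profit = 3048 − 3252 = -$204.
By producing, the firm covers all variable cost plus $2304 of fixed cost; shutting down would lose the full $2508.

Profit = -$204 at x = 12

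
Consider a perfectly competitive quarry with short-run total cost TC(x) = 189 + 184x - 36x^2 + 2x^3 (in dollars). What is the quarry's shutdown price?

The shutdown price is the minimum of AVC. VC = 184x - 36x^2 + 2x^3, so AVC = 184 - 36x + 2x^2.
At the minimum of AVC, MC = AVC. MC = 184 - 72x + 6x^2; setting MC = AVC gives 4x^2 - 36x = 0, so x = 9. min AVC = 22.
For P < $22 the firm produces nothing.

$22 per unit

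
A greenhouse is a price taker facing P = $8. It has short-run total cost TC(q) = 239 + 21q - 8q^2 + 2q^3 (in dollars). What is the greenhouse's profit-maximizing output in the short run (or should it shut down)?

Variable cost is VC = 21q - 8q^2 + 2q^3, so AVC = VC/q = 21 - 8q + 2q^2 and MC = dTC/dq = 21 - 16q + 6q^2.
AVC hits its minimum where MC = AVC, at q = 2, giving min AVC = 21 - 8·2 + 2·2^2 = $13.
With P < min AVC ($8 < $13), every unit sold adds to the loss.
The firm minimizes its loss by shutting down and losing only its fixed cost of $239.

Shut down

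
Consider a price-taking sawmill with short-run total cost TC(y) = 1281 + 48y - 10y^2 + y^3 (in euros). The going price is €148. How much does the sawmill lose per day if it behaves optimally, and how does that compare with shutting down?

AVC = 48 - 10y + y^2 has its minimum €23 at y = 5; price €148 clears that bar, so the firm operates.
MC = 48 - 20y + 3y^2. Setting P = MC and taking the root on the rising branch gives y* = 10.
TR = 148·10 = 1480. TC = 1281 + 480 = 1761. Profit = 1480 − 1761 = -€281.
That loss of €281 beats the €1281 the firm would lose by shutting down; producing recovers €1000 of fixed cost.

Profit = -€281 at y = 10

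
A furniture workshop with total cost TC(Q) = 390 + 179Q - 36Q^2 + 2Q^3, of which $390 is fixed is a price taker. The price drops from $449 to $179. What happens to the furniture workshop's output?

AVC = 179 - 36Q + 2Q^2, minimized at Q = 9 where min AVC = $17. MC = 179 - 72Q + 6Q^2.
At P = $449 ≥ min AVC, set P = MC on the rising branch: Q = 15.
At P = $179 ≥ min AVC, set P = MC: Q = 12. The firm stays open but cuts output.

Output falls from 15 to 12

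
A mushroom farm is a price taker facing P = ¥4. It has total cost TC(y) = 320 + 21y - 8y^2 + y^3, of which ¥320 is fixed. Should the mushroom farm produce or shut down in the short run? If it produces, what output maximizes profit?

From TC, MC = TC'(y) = 21 - 16y + 3y^2 and AVC = VC/y = 21 - 8y + y^2.
AVC hits its minimum where MC = AVC, at y = 4, giving min AVC = 21 - 8·4 + 4^2 = ¥5.
Since P = ¥4 < min AVC = ¥5, price fails to cover variable cost at any output.
Shutting down limits the loss to fixed cost, ¥320.

Shut down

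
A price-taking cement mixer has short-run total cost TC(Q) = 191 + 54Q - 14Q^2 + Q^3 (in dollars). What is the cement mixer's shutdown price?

Short-run supply begins at min AVC. From VC = 54Q - 14Q^2 + Q^3, AVC = 54 - 14Q + Q^2.
dAVC/dQ = -14 + 2Q = 0 gives Q = 7. min AVC = 54 - 14·7 + 7^2 = 5.
So the shutdown price is $5.

$5 per unit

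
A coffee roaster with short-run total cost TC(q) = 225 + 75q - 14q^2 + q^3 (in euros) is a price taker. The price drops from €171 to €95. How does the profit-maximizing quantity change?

Output falls from 12 to 10

AVC = 75 - 14q + q^2, minimized at q = 7 where min AVC = €26. MC = 75 - 28q + 3q^2.
With P = €171 above the shutdown price, P = MC gives q = 12.
At P = €95 ≥ min AVC, set P = MC: q = 10. The firm stays open but cuts output.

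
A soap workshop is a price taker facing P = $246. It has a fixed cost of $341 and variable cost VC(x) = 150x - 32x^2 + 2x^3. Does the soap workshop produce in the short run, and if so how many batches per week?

Produce at x = 12

Strip out fixed cost: VC = 150x - 32x^2 + 2x^3. Then AVC = 150 - 32x + 2x^2 and MC = 150 - 64x + 6x^2.
The AVC parabola has its vertex at x = 32/4 = 8, where AVC = 150 - 32·8 + 2·8^2 = $22.
Because $246 ≥ $22, revenue can cover variable cost; the firm operates.
Set P = MC: 246 = 150 - 64x + 6x^2 → -96 - 64x + 6x^2 = 0. The roots are x = -4/3 and x = 12; the profit-maximizing output is on the rising part of MC, so x* = 12.
Check: AVC at x = 12 is $54 ≤ P, so revenue covers variable cost.
Profit = P·x − TC = 246·12 − 989 = $1963.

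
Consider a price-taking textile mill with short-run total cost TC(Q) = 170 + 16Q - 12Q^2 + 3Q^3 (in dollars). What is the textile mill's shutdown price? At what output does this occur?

The firm shuts down when price falls below the minimum of average variable cost. AVC = VC/Q = 16 - 12Q + 3Q^2.
At the minimum of AVC, MC = AVC. MC = 16 - 24Q + 9Q^2; setting MC = AVC gives 6Q^2 - 12Q = 0, so Q = 2. min AVC = 4.
For P < $4 the firm produces nothing.

$4 per unit, at Q = 2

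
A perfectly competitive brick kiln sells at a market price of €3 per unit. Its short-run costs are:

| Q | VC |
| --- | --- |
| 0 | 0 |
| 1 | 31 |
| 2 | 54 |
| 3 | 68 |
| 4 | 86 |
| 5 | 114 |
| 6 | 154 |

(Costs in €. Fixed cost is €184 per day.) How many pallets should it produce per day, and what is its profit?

Q = 0 (shut down); profit = -€184

Profit at each row (π = 3Q − TC): Q=0: -184; Q=1: -212; Q=2: -232; Q=3: -243; Q=4: -258; Q=5: -283; Q=6: -320.
Profit is highest at Q = 0. Equivalently, the lowest AVC in the table is 86/4 ≈ €21.50 at Q = 4, and P = €3 falls below it — price never covers variable cost, so the firm shuts down and loses only its fixed cost.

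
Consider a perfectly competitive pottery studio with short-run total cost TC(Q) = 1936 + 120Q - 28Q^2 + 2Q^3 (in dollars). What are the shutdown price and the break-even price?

Shutdown price = $22; break-even price = $230

AVC = 120 - 28Q + 2Q^2; minimized at Q = 7, giving min AVC = $22. That is the shutdown price.
ATC = 1936/Q + 120 - 28Q + 2Q^2. Setting dATC/dQ = −1936/Q^2 − 28 + 4Q = 0 gives Q = 11 (since 4·11^3 − 28·11^2 = 1936).
min ATC = 1936/11 + 120 − 28·11 + 2·11^2 = $230. That is the break-even price.
For $22 ≤ P < $230 the firm produces at a loss; below $22 it shuts down.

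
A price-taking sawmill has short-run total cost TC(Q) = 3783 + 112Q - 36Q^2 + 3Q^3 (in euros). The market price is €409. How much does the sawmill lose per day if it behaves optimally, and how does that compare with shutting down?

AVC = 112 - 36Q + 3Q^2; min AVC = €4 at Q = 6. Since P = €409 ≥ min AVC, the firm produces.
With MC = 112 - 72Q + 9Q^2, P = MC on the upward-sloping part at Q* = 11.
TR = 409·11 = 4499. TC = 3783 + 869 = 4652. Profit = 4499 − 4652 = -€153.
Shutting down would mean losing the fixed cost of €3783, so operating at a loss of €153 is better by €3630.

Profit = -€153 at Q = 11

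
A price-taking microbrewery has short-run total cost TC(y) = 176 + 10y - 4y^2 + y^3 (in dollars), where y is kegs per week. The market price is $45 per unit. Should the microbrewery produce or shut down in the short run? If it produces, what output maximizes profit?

Produce at y = 5

Variable cost is VC = 10y - 4y^2 + y^3, so AVC = VC/y = 10 - 4y + y^2 and MC = dTC/dy = 10 - 8y + 3y^2.
AVC hits its minimum where MC = AVC, at y = 2, giving min AVC = 10 - 4·2 + 2^2 = $6.
P = $45 exceeds min AVC = $6, so the firm stays open.
Set P = MC: 45 = 10 - 8y + 3y^2 → -35 - 8y + 3y^2 = 0. The roots are y = -7/3 and y = 5; the profit-maximizing output is on the rising part of MC, so y* = 5.
Check: AVC at y = 5 is $15 ≤ P, so revenue covers variable cost.
Profit = P·y − TC = 45·5 − 251 = -$26, a loss, but smaller than the $176 fixed cost the firm would lose by shutting down.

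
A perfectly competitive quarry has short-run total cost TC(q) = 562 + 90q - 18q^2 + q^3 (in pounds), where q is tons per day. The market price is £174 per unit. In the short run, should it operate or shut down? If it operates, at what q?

Produce at q = 14

Strip out fixed cost: VC = 90q - 18q^2 + q^3. Then AVC = 90 - 18q + q^2 and MC = 90 - 36q + 3q^2.
AVC is minimized where dAVC/dq = -18 + 2q = 0, at q = 9; min AVC = 90 - 18·9 + 9^2 = £9.
Because £174 ≥ £9, revenue can cover variable cost; the firm operates.
Solving P = MC: -84 - 36q + 3q^2 = 0 ⇒ q = -2 or 14. On the upward-sloping branch, q* = 14.
Check: AVC at q = 14 is £34 ≤ P, so revenue covers variable cost.
Profit = P·q − TC = 174·14 − 1038 = £1398.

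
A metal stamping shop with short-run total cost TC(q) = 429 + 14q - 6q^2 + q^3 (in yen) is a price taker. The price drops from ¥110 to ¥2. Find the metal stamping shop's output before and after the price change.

Output falls from 8 to 0 (the firm shuts down)

MC = 14 - 12q + 3q^2; the shutdown threshold is min AVC = ¥5 (at q = 3).
With P = ¥110 above the shutdown price, P = MC gives q = 8.
At P = ¥2 < min AVC = ¥5, price no longer covers variable cost at any output, so the firm shuts down: q = 0.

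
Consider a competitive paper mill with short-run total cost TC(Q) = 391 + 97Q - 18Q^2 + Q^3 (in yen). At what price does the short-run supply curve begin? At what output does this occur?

The shutdown price is the minimum of AVC. VC = 97Q - 18Q^2 + Q^3, so AVC = 97 - 18Q + Q^2.
dAVC/dQ = -18 + 2Q = 0 gives Q = 9. min AVC = 97 - 18·9 + 9^2 = 16.
So the shutdown price is ¥16.

¥16 per unit, at Q = 9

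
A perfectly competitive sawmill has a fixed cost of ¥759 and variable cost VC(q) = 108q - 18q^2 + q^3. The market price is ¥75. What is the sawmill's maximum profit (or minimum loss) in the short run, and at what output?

AVC = 108 - 18q + q^2 has its minimum ¥27 at q = 9; price ¥75 clears that bar, so the firm operates.
With MC = 108 - 36q + 3q^2, P = MC on the upward-sloping part at q* = 11.
TR = 75·11 = 825. TC = 759 + 341 = 1100. Profit = 825 − 1100 = -¥275.
That loss of ¥275 beats the ¥759 the firm would lose by shutting down; producing recovers ¥484 of fixed cost.

Profit = -¥275 at q = 11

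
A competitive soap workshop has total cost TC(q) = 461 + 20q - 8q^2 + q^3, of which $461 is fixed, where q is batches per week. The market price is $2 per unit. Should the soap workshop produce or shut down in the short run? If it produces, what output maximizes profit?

Shut down

From TC, MC = TC'(q) = 20 - 16q + 3q^2 and AVC = VC/q = 20 - 8q + q^2.
The AVC parabola has its vertex at q = 8/2 = 4, where AVC = 20 - 8·4 + 4^2 = $4.
P = $2 lies below min AVC = $4; no output level covers variable cost.
The firm minimizes its loss by shutting down and losing only its fixed cost of $461.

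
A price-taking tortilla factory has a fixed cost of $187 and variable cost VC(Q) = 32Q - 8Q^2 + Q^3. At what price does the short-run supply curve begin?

The shutdown price is the minimum of AVC. VC = 32Q - 8Q^2 + Q^3, so AVC = 32 - 8Q + Q^2.
At the minimum of AVC, MC = AVC. MC = 32 - 16Q + 3Q^2; setting MC = AVC gives 2Q^2 - 8Q = 0, so Q = 4. min AVC = 16.
The firm shuts down for any P below $16.

$16 per unit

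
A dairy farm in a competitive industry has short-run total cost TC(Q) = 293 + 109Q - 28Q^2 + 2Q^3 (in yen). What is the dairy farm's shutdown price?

¥11 per unit

The firm shuts down when price falls below the minimum of average variable cost. AVC = VC/Q = 109 - 28Q + 2Q^2.
At the minimum of AVC, MC = AVC. MC = 109 - 56Q + 6Q^2; setting MC = AVC gives 4Q^2 - 28Q = 0, so Q = 7. min AVC = 11.
For P < ¥11 the firm produces nothing.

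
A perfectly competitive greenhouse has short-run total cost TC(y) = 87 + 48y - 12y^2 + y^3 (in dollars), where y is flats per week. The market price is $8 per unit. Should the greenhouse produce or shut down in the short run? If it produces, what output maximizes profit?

Shut down

Variable cost is VC = 48y - 12y^2 + y^3, so AVC = VC/y = 48 - 12y + y^2 and MC = dTC/dy = 48 - 24y + 3y^2.
AVC hits its minimum where MC = AVC, at y = 6, giving min AVC = 48 - 12·6 + 6^2 = $12.
P = $8 lies below min AVC = $12; no output level covers variable cost.
Shutting down limits the loss to fixed cost, $87.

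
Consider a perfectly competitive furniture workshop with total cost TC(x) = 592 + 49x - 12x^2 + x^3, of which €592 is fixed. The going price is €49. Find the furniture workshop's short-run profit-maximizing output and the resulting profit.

AVC = 49 - 12x + x^2 has its minimum €13 at x = 6; price €49 clears that bar, so the firm operates.
With MC = 49 - 24x + 3x^2, P = MC on the upward-sloping part at x* = 8.
TR = 49·8 = 392. TC = 592 + 136 = 728. Profit = 392 − 728 = -€336.
By producing, the firm covers all variable cost plus €256 of fixed cost; shutting down would lose the full €592.

Profit = -€336 at x = 8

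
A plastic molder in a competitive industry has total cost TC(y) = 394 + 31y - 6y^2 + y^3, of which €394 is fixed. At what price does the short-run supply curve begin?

The firm shuts down when price falls below the minimum of average variable cost. AVC = VC/y = 31 - 6y + y^2.
At the minimum of AVC, MC = AVC. MC = 31 - 12y + 3y^2; setting MC = AVC gives 2y^2 - 6y = 0, so y = 3. min AVC = 22.
The firm shuts down for any P below €22.

€22 per unit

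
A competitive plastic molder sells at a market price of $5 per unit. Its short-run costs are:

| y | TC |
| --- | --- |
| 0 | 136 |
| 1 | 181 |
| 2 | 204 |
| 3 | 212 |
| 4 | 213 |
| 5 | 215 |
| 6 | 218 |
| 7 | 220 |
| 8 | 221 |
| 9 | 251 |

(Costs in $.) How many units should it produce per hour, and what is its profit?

y = 0 (shut down); profit = -$136

Compute π = P·y − TC at each output: y=0: -136; y=1: -176; y=2: -194; y=3: -197; y=4: -193; y=5: -190; y=6: -188; y=7: -185; y=8: -181; y=9: -206.
Profit is highest at y = 0. Equivalently, the lowest AVC in the table is 85/8 ≈ $10.62 at y = 8, and P = $5 falls below it — price never covers variable cost, so the firm shuts down and loses only its fixed cost.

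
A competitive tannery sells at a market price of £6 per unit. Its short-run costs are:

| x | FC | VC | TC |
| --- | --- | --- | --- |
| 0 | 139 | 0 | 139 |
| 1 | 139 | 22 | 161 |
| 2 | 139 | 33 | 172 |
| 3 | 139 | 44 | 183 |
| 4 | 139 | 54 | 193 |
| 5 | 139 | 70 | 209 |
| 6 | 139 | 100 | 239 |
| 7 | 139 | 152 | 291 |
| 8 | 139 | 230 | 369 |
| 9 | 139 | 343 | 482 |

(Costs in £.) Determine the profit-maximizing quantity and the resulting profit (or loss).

Profit at each row (π = 6x − TC): x=0: -139; x=1: -155; x=2: -160; x=3: -165; x=4: -169; x=5: -179; x=6: -203; x=7: -249; x=8: -321; x=9: -428.
Profit is highest at x = 0. Equivalently, the lowest AVC in the table is 54/4 ≈ £13.50 at x = 4, and P = £6 falls below it — price never covers variable cost, so the firm shuts down and loses only its fixed cost.

x = 0 (shut down); profit = -£139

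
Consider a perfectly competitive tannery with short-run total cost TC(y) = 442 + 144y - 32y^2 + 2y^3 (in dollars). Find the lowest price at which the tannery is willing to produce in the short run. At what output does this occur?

$16 per unit, at y = 8

The shutdown price is the minimum of AVC. VC = 144y - 32y^2 + 2y^3, so AVC = 144 - 32y + 2y^2.
dAVC/dy = -32 + 4y = 0 gives y = 8. min AVC = 144 - 32·8 + 2·8^2 = 16.
The firm shuts down for any P below $16.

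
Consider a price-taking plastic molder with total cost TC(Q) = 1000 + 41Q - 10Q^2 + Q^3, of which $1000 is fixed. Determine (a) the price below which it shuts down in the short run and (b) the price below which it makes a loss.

AVC = 41 - 10Q + Q^2; minimized at Q = 5, giving min AVC = $16. That is the shutdown price.
ATC = 1000/Q + 41 - 10Q + Q^2. Setting dATC/dQ = −1000/Q^2 − 10 + 2Q = 0 gives Q = 10 (since 2·10^3 − 10·10^2 = 1000).
min ATC = 1000/10 + 41 − 10·10 + 10^2 = $141. That is the break-even price.
For $16 ≤ P < $141 the firm produces at a loss; below $16 it shuts down.

Shutdown price = $16; break-even price = $141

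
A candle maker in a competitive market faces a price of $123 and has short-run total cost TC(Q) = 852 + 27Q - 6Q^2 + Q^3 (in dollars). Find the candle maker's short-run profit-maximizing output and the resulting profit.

AVC = 27 - 6Q + Q^2; min AVC = $18 at Q = 3. Since P = $123 ≥ min AVC, the firm produces.
With MC = 27 - 12Q + 3Q^2, P = MC on the upward-sloping part at Q* = 8.
TR = 123·8 = 984. TC = 852 + 344 = 1196. Profit = 984 − 1196 = -$212.
Shutting down would mean losing the fixed cost of $852, so operating at a loss of $212 is better by $640.

Profit = -$212 at Q = 8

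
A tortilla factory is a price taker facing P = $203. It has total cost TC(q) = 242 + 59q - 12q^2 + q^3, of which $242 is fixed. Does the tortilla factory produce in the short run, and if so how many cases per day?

From TC, MC = TC'(q) = 59 - 24q + 3q^2 and AVC = VC/q = 59 - 12q + q^2.
The AVC parabola has its vertex at q = 12/2 = 6, where AVC = 59 - 12·6 + 6^2 = $23.
Because $203 ≥ $23, revenue can cover variable cost; the firm operates.
Set P = MC: 203 = 59 - 24q + 3q^2 → -144 - 24q + 3q^2 = 0. The roots are q = -4 and q = 12; the profit-maximizing output is on the rising part of MC, so q* = 12.
Check: AVC at q = 12 is $59 ≤ P, so revenue covers variable cost.
Profit = P·q − TC = 203·12 − 950 = $1486.

Produce at q = 12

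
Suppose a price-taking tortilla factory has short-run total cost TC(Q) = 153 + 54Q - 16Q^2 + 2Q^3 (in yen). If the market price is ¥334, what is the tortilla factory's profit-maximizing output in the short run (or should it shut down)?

Produce at Q = 10

From TC, MC = TC'(Q) = 54 - 32Q + 6Q^2 and AVC = VC/Q = 54 - 16Q + 2Q^2.
The AVC parabola has its vertex at Q = 16/4 = 4, where AVC = 54 - 16·4 + 2·4^2 = ¥22.
P = ¥334 exceeds min AVC = ¥22, so the firm stays open.
P = MC gives -280 - 32Q + 6Q^2 = 0, with roots -14/3 and 10. Take the larger (rising MC): Q* = 10.
Check: AVC at Q = 10 is ¥94 ≤ P, so revenue covers variable cost.
Profit = P·Q − TC = 334·10 − 1093 = ¥2247.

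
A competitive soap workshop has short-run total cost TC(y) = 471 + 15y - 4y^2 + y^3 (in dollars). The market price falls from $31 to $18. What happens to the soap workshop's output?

Output falls from 4 to 3

MC = 15 - 8y + 3y^2; the shutdown threshold is min AVC = $11 (at y = 2).
At P = $31 ≥ min AVC, set P = MC on the rising branch: y = 4.
At P = $18 ≥ min AVC, set P = MC: y = 3. The firm stays open but cuts output.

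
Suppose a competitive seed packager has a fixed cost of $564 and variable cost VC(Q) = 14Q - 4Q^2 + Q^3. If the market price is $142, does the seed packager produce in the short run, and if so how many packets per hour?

Produce at Q = 8

Variable cost is VC = 14Q - 4Q^2 + Q^3, so AVC = VC/Q = 14 - 4Q + Q^2 and MC = dTC/dQ = 14 - 8Q + 3Q^2.
AVC hits its minimum where MC = AVC, at Q = 2, giving min AVC = 14 - 4·2 + 2^2 = $10.
Since P = $142 ≥ min AVC = $10, price covers variable cost and the firm should produce.
P = MC gives -128 - 8Q + 3Q^2 = 0, with roots -16/3 and 8. Take the larger (rising MC): Q* = 8.
Check: AVC at Q = 8 is $46 ≤ P, so revenue covers variable cost.
Profit = P·Q − TC = 142·8 − 932 = $204.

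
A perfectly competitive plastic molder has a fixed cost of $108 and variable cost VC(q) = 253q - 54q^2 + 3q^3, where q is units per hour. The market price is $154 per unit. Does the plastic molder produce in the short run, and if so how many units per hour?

Produce at q = 11

Strip out fixed cost: VC = 253q - 54q^2 + 3q^3. Then AVC = 253 - 54q + 3q^2 and MC = 253 - 108q + 9q^2.
AVC hits its minimum where MC = AVC, at q = 9, giving min AVC = 253 - 54·9 + 3·9^2 = $10.
P = $154 exceeds min AVC = $10, so the firm stays open.
Set P = MC: 154 = 253 - 108q + 9q^2 → 99 - 108q + 9q^2 = 0. The roots are q = 1 and q = 11; the profit-maximizing output is on the rising part of MC, so q* = 11.
Check: AVC at q = 11 is $22 ≤ P, so revenue covers variable cost.
Profit = P·q − TC = 154·11 − 350 = $1344.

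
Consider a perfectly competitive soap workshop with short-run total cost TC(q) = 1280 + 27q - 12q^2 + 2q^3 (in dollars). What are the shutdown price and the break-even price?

Shutdown price = $9; break-even price = $219

AVC = 27 - 12q + 2q^2; minimized at q = 3, giving min AVC = $9. That is the shutdown price.
ATC = 1280/q + 27 - 12q + 2q^2. Setting dATC/dq = −1280/q^2 − 12 + 4q = 0 gives q = 8 (since 4·8^3 − 12·8^2 = 1280).
min ATC = 1280/8 + 27 − 12·8 + 2·8^2 = $219. That is the break-even price.
Between these two prices the firm operates at a loss; above $219 it earns a profit.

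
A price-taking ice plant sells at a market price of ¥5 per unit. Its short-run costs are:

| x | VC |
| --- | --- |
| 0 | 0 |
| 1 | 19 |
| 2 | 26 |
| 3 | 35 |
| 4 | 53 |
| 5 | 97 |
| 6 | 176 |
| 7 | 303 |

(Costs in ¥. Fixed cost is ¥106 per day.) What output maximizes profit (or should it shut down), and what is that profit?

Compute π = P·x − TC at each output: x=0: -106; x=1: -120; x=2: -122; x=3: -126; x=4: -139; x=5: -178; x=6: -252; x=7: -374.
Profit is highest at x = 0. Equivalently, the lowest AVC in the table is 35/3 ≈ ¥11.67 at x = 3, and P = ¥5 falls below it — price never covers variable cost, so the firm shuts down and loses only its fixed cost.

x = 0 (shut down); profit = -¥106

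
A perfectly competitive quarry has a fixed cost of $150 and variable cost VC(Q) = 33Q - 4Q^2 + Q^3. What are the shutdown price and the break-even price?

AVC = 33 - 4Q + Q^2; minimized at Q = 2, giving min AVC = $29. That is the shutdown price.
ATC = 150/Q + 33 - 4Q + Q^2. Setting dATC/dQ = −150/Q^2 − 4 + 2Q = 0 gives Q = 5 (since 2·5^3 − 4·5^2 = 150).
min ATC = 150/5 + 33 − 4·5 + 5^2 = $68. That is the break-even price.
Between these two prices the firm operates at a loss; above $68 it earns a profit.

Shutdown price = $29; break-even price = $68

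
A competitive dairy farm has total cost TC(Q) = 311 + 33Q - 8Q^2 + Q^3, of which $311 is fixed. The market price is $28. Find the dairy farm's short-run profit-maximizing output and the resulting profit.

Profit = -$261 at Q = 5

AVC = 33 - 8Q + Q^2 has its minimum $17 at Q = 4; price $28 clears that bar, so the firm operates.
With MC = 33 - 16Q + 3Q^2, P = MC on the upward-sloping part at Q* = 5.
TR = 28·5 = 140. TC = 311 + 90 = 401. Profit = 140 − 401 = -$261.
Shutting down would mean losing the fixed cost of $311, so operating at a loss of $261 is better by $50.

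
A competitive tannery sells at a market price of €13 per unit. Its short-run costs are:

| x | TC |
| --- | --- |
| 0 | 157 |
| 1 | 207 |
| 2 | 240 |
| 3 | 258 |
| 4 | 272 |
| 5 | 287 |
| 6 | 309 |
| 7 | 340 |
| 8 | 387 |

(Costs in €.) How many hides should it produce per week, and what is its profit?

Compute π = P·x − TC at each output: x=0: -157; x=1: -194; x=2: -214; x=3: -219; x=4: -220; x=5: -222; x=6: -231; x=7: -249; x=8: -283.
Profit is highest at x = 0. Equivalently, the lowest AVC in the table is 152/6 ≈ €25.33 at x = 6, and P = €13 falls below it — price never covers variable cost, so the firm shuts down and loses only its fixed cost.

x = 0 (shut down); profit = -€157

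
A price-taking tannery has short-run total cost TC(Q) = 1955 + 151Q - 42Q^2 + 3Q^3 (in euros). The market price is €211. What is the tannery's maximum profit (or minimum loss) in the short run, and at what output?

AVC = 151 - 42Q + 3Q^2 has its minimum €4 at Q = 7; price €211 clears that bar, so the firm operates.
MC = 151 - 84Q + 9Q^2. Setting P = MC and taking the root on the rising branch gives Q* = 10.
TR = 211·10 = 2110. TC = 1955 + 310 = 2265. Profit = 2110 − 2265 = -€155.
By producing, the firm covers all variable cost plus €1800 of fixed cost; shutting down would lose the full €1955.

Profit = -€155 at Q = 10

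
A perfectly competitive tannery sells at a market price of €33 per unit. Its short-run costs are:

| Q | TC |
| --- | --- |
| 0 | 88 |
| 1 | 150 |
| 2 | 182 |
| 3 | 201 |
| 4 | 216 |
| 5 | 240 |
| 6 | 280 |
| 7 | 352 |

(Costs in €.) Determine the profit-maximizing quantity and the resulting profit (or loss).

Q = 5; profit = -€75

Tabulate TR − TC: Q=0: -88; Q=1: -117; Q=2: -116; Q=3: -102; Q=4: -84; Q=5: -75; Q=6: -82; Q=7: -121.
Profit is maximized at Q = 5. AVC there is 152/5 = €30.40 ≤ P, so producing beats shutting down (which would give -€88).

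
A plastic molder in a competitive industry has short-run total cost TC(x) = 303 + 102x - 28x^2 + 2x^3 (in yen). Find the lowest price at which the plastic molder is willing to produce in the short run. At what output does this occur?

Short-run supply begins at min AVC. From VC = 102x - 28x^2 + 2x^3, AVC = 102 - 28x + 2x^2.
dAVC/dx = -28 + 4x = 0 gives x = 7. min AVC = 102 - 28·7 + 2·7^2 = 4.
For P < ¥4 the firm produces nothing.

¥4 per unit, at x = 7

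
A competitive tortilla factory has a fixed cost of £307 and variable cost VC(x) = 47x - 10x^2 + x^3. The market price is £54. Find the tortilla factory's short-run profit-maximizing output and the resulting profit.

AVC = 47 - 10x + x^2; min AVC = £22 at x = 5. Since P = £54 ≥ min AVC, the firm produces.
MC = 47 - 20x + 3x^2. Setting P = MC and taking the root on the rising branch gives x* = 7.
TR = 54·7 = 378. TC = 307 + 182 = 489. Profit = 378 − 489 = -£111.
By producing, the firm covers all variable cost plus £196 of fixed cost; shutting down would lose the full £307.

Profit = -£111 at x = 7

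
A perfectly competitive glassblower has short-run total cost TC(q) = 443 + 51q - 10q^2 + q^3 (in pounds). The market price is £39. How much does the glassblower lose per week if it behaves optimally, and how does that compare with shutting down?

Profit = -£371 at q = 6

AVC = 51 - 10q + q^2 has its minimum £26 at q = 5; price £39 clears that bar, so the firm operates.
With MC = 51 - 20q + 3q^2, P = MC on the upward-sloping part at q* = 6.
TR = 39·6 = 234. TC = 443 + 162 = 605. Profit = 234 − 605 = -£371.
By producing, the firm covers all variable cost plus £72 of fixed cost; shutting down would lose the full £443.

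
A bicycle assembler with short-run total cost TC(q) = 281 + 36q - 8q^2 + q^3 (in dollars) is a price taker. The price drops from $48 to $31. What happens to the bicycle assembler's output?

Output falls from 6 to 5

MC = 36 - 16q + 3q^2; the shutdown threshold is min AVC = $20 (at q = 4).
With P = $48 above the shutdown price, P = MC gives q = 6.
At P = $31 ≥ min AVC, set P = MC: q = 5. The firm stays open but cuts output.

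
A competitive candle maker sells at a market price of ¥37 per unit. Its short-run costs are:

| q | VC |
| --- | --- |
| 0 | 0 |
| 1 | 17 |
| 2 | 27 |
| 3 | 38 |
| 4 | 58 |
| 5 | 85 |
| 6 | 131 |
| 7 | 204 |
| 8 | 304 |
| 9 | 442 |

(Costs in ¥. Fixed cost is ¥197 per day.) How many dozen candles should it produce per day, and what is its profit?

q = 5; profit = -¥97

Tabulate TR − TC: q=0: -197; q=1: -177; q=2: -150; q=3: -124; q=4: -107; q=5: -97; q=6: -106; q=7: -142; q=8: -205; q=9: -306.
Profit is maximized at q = 5. AVC there is 85/5 = ¥17 ≤ P, so producing beats shutting down (which would give -¥197).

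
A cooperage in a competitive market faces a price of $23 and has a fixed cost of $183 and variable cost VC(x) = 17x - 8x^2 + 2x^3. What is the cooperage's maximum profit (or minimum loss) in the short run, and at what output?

AVC = 17 - 8x + 2x^2 has its minimum $9 at x = 2; price $23 clears that bar, so the firm operates.
With MC = 17 - 16x + 6x^2, P = MC on the upward-sloping part at x* = 3.
TR = 23·3 = 69. TC = 183 + 33 = 216. Profit = 69 − 216 = -$147.
Shutting down would mean losing the fixed cost of $183, so operating at a loss of $147 is better by $36.

Profit = -$147 at x = 3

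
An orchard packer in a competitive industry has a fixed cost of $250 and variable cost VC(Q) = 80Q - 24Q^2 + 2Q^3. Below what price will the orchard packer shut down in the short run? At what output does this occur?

$8 per unit, at Q = 6

The firm shuts down when price falls below the minimum of average variable cost. AVC = VC/Q = 80 - 24Q + 2Q^2.
dAVC/dQ = -24 + 4Q = 0 gives Q = 6. min AVC = 80 - 24·6 + 2·6^2 = 8.
For P < $8 the firm produces nothing.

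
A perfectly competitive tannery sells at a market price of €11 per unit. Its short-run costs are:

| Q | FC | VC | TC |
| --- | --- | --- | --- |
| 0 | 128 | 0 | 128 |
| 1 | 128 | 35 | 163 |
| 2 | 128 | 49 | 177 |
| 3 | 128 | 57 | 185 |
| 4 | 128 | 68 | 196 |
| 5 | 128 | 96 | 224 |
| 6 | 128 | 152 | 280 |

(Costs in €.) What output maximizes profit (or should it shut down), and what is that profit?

Profit at each row (π = 11Q − TC): Q=0: -128; Q=1: -152; Q=2: -155; Q=3: -152; Q=4: -152; Q=5: -169; Q=6: -214.
Profit is highest at Q = 0. Equivalently, the lowest AVC in the table is 68/4 ≈ €17 at Q = 4, and P = €11 falls below it — price never covers variable cost, so the firm shuts down and loses only its fixed cost.

Q = 0 (shut down); profit = -€128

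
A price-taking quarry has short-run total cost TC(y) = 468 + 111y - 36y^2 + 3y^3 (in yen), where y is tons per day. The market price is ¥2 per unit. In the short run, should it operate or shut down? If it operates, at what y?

Shut down

Variable cost is VC = 111y - 36y^2 + 3y^3, so AVC = VC/y = 111 - 36y + 3y^2 and MC = dTC/dy = 111 - 72y + 9y^2.
AVC hits its minimum where MC = AVC, at y = 6, giving min AVC = 111 - 36·6 + 3·6^2 = ¥3.
P = ¥2 lies below min AVC = ¥3; no output level covers variable cost.
Shutting down limits the loss to fixed cost, ¥468.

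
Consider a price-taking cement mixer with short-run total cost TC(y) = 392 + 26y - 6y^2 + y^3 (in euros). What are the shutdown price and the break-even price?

Shutdown price = €17; break-even price = €89

AVC = 26 - 6y + y^2; minimized at y = 3, giving min AVC = €17. That is the shutdown price.
ATC = 392/y + 26 - 6y + y^2. Setting dATC/dy = −392/y^2 − 6 + 2y = 0 gives y = 7 (since 2·7^3 − 6·7^2 = 392).
min ATC = 392/7 + 26 − 6·7 + 7^2 = €89. That is the break-even price.
Between these two prices the firm operates at a loss; above €89 it earns a profit.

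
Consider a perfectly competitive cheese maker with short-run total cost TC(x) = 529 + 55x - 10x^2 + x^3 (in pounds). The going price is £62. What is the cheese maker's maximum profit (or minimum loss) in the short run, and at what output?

Profit = -£333 at x = 7

AVC = 55 - 10x + x^2 has its minimum £30 at x = 5; price £62 clears that bar, so the firm operates.
MC = 55 - 20x + 3x^2. Setting P = MC and taking the root on the rising branch gives x* = 7.
TR = 62·7 = 434. TC = 529 + 238 = 767. Profit = 434 − 767 = -£333.
Shutting down would mean losing the fixed cost of £529, so operating at a loss of £333 is better by £196.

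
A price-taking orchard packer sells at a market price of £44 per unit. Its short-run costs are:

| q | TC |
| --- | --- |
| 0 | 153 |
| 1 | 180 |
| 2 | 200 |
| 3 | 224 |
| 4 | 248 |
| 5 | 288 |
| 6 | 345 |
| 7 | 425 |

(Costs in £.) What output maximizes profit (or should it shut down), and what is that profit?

Compute π = P·q − TC at each output: q=0: -153; q=1: -136; q=2: -112; q=3: -92; q=4: -72; q=5: -68; q=6: -81; q=7: -117.
Profit is maximized at q = 5. AVC there is 135/5 = £27 ≤ P, so producing beats shutting down (which would give -£153).

q = 5; profit = -£68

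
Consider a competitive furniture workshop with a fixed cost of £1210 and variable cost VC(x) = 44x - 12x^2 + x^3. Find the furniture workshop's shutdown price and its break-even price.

Shutdown price = £8; break-even price = £143

Shutdown price = min AVC. AVC = 44 - 12x + x^2, with vertex at x = 6 and minimum £8.
ATC = 1210/x + 44 - 12x + x^2. Setting dATC/dx = −1210/x^2 − 12 + 2x = 0 gives x = 11 (since 2·11^3 − 12·11^2 = 1210).
min ATC = 1210/11 + 44 − 12·11 + 11^2 = £143. That is the break-even price.
Between these two prices the firm operates at a loss; above £143 it earns a profit.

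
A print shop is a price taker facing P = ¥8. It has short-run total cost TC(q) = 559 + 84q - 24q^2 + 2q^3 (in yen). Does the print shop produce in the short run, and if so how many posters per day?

Strip out fixed cost: VC = 84q - 24q^2 + 2q^3. Then AVC = 84 - 24q + 2q^2 and MC = 84 - 48q + 6q^2.
AVC is minimized where dAVC/dq = -24 + 4q = 0, at q = 6; min AVC = 84 - 24·6 + 2·6^2 = ¥12.
P = ¥8 lies below min AVC = ¥12; no output level covers variable cost.
Shutting down limits the loss to fixed cost, ¥559.

Shut down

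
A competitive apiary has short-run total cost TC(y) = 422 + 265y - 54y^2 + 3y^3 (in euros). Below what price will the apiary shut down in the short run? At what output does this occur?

Short-run supply begins at min AVC. From VC = 265y - 54y^2 + 3y^3, AVC = 265 - 54y + 3y^2.
dAVC/dy = -54 + 6y = 0 gives y = 9. min AVC = 265 - 54·9 + 3·9^2 = 22.
For P < €22 the firm produces nothing.

€22 per unit, at y = 9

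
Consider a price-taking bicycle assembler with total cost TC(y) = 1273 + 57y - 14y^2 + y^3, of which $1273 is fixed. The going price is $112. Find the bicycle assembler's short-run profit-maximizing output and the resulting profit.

AVC = 57 - 14y + y^2 has its minimum $8 at y = 7; price $112 clears that bar, so the firm operates.
MC = 57 - 28y + 3y^2. Setting P = MC and taking the root on the rising branch gives y* = 11.
TR = 112·11 = 1232. TC = 1273 + 264 = 1537. Profit = 1232 − 1537 = -$305.
By producing, the firm covers all variable cost plus $968 of fixed cost; shutting down would lose the full $1273.

Profit = -$305 at y = 11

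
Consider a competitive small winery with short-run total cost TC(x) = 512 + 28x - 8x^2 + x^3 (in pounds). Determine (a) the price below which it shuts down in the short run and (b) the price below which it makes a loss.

Shutdown price = min AVC. AVC = 28 - 8x + x^2, with vertex at x = 4 and minimum £12.
ATC = 512/x + 28 - 8x + x^2. Setting dATC/dx = −512/x^2 − 8 + 2x = 0 gives x = 8 (since 2·8^3 − 8·8^2 = 512).
min ATC = 512/8 + 28 − 8·8 + 8^2 = £92. That is the break-even price.
For £12 ≤ P < £92 the firm produces at a loss; below £12 it shuts down.

Shutdown price = £12; break-even price = £92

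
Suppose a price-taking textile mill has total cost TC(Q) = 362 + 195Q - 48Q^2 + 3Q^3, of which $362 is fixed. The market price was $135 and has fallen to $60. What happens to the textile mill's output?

Output falls from 10 to 9

MC = 195 - 96Q + 9Q^2; the shutdown threshold is min AVC = $3 (at Q = 8).
With P = $135 above the shutdown price, P = MC gives Q = 10.
At P = $60 ≥ min AVC, set P = MC: Q = 9. The firm stays open but cuts output.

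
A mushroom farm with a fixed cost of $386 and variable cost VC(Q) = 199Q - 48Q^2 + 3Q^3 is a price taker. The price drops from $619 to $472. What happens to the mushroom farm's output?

Output falls from 14 to 13

MC = 199 - 96Q + 9Q^2; the shutdown threshold is min AVC = $7 (at Q = 8).
At P = $619 ≥ min AVC, set P = MC on the rising branch: Q = 14.
At P = $472 ≥ min AVC, set P = MC: Q = 13. The firm stays open but cuts output.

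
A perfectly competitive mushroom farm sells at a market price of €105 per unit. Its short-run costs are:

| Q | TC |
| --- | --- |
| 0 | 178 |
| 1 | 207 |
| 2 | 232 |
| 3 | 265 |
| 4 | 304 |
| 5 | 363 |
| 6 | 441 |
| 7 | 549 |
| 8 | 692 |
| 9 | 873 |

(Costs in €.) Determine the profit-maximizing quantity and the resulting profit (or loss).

Q = 6; profit = €189

Profit at each row (π = 105Q − TC): Q=0: -178; Q=1: -102; Q=2: -22; Q=3: 50; Q=4: 116; Q=5: 162; Q=6: 189; Q=7: 186; Q=8: 148; Q=9: 72.
Profit is maximized at Q = 6. AVC there is 263/6 = €43.83 ≤ P, so producing beats shutting down (which would give -€178).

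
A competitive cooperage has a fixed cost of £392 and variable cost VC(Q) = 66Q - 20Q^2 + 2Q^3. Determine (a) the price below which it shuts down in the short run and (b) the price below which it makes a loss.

AVC = 66 - 20Q + 2Q^2; minimized at Q = 5, giving min AVC = £16. That is the shutdown price.
ATC = 392/Q + 66 - 20Q + 2Q^2. Setting dATC/dQ = −392/Q^2 − 20 + 4Q = 0 gives Q = 7 (since 4·7^3 − 20·7^2 = 392).
min ATC = 392/7 + 66 − 20·7 + 2·7^2 = £80. That is the break-even price.
Between these two prices the firm operates at a loss; above £80 it earns a profit.

Shutdown price = £16; break-even price = £80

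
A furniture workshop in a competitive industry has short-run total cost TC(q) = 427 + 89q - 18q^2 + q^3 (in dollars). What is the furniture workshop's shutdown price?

The shutdown price is the minimum of AVC. VC = 89q - 18q^2 + q^3, so AVC = 89 - 18q + q^2.
dAVC/dq = -18 + 2q = 0 gives q = 9. min AVC = 89 - 18·9 + 9^2 = 8.
The firm shuts down for any P below $8.

$8 per unit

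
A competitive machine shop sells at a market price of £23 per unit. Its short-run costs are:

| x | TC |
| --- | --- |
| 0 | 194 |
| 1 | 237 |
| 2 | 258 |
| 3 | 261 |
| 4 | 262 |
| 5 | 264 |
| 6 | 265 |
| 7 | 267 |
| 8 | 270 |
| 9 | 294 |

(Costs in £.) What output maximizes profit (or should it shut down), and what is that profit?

x = 8; profit = -£86

Tabulate TR − TC: x=0: -194; x=1: -214; x=2: -212; x=3: -192; x=4: -170; x=5: -149; x=6: -127; x=7: -106; x=8: -86; x=9: -87.
Profit is maximized at x = 8. AVC there is 76/8 = £9.50 ≤ P, so producing beats shutting down (which would give -£194).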